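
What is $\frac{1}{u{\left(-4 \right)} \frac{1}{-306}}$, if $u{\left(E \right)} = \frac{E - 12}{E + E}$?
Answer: $-153$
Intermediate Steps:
$u{\left(E \right)} = \frac{-12 + E}{2 E}$
$\frac{1}{u{\left(-4 \right)} \frac{1}{-306}} = \frac{1}{\frac{-12 - 4}{2 \left(-4\right)} \frac{1}{-306}} = \frac{1}{\frac{1}{2} \left(- \frac{1}{4}\right) \left(-16\right) \left(- \frac{1}{306}\right)} = \frac{1}{2 \left(- \frac{1}{306}\right)} = \frac{1}{- \frac{1}{153}} = -153$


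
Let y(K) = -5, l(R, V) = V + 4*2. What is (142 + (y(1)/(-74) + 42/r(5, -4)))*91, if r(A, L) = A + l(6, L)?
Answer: 2964325/222 ≈ 13353.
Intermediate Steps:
l(R, V) = 8 + V (l(R, V) = V + 8 = 8 + V)
r(A, L) = 8 + A + L (r(A, L) = A + (8 + L) = 8 + A + L)
(142 + (y(1)/(-74) + 42/r(5, -4)))*91 = (142 + (-5/(-74) + 42/(8 + 5 - 4)))*91 = (142 + (-5*(-1/74) + 42/9))*91 = (142 + (5/74 + 42*(⅑)))*91 = (142 + (5/74 + 14/3))*91 = (142 + 1051/222)*91 = (32575/222)*91 = 2964325/222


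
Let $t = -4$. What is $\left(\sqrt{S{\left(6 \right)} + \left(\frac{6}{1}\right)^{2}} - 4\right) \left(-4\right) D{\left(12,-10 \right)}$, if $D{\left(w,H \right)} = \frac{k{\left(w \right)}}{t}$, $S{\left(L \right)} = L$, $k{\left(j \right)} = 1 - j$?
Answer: $44 - 11 \sqrt{42} \approx -27.288$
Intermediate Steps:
$D{\left(w,H \right)} = - \frac{1}{4} + \frac{w}{4}$ ($D{\left(w,H \right)} = \frac{1 - w}{-4} = \left(1 - w\right) \left(- \frac{1}{4}\right) = - \frac{1}{4} + \frac{w}{4}$)
$\left(\sqrt{S{\left(6 \right)} + \left(\frac{6}{1}\right)^{2}} - 4\right) \left(-4\right) D{\left(12,-10 \right)} = \left(\sqrt{6 + \left(\frac{6}{1}\right)^{2}} - 4\right) \left(-4\right) \left(- \frac{1}{4} + \frac{1}{4} \cdot 12\right) = \left(\sqrt{6 + \left(6 \cdot 1\right)^{2}} - 4\right) \left(-4\right) \left(- \frac{1}{4} + 3\right) = \left(\sqrt{6 + 6^{2}} - 4\right) \left(-4\right) \frac{11}{4} = \left(\sqrt{6 + 36} - 4\right) \left(-4\right) \frac{11}{4} = \left(\sqrt{42} - 4\right) \left(-4\right) \frac{11}{4} = \left(-4 + \sqrt{42}\right) \left(-4\right) \frac{11}{4} = \left(16 - 4 \sqrt{42}\right) \frac{11}{4} = 44 - 11 \sqrt{42}$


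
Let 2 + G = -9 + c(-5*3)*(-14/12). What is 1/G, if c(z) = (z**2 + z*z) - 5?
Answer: -6/3181 ≈ -0.0018862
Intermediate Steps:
c(z) = -5 + 2*z**2 (c(z) = (z**2 + z**2) - 5 = 2*z**2 - 5 = -5 + 2*z**2)
G = -3181/6 (G = -2 + (-9 + (-5 + 2*(-5*3)**2)*(-14/12)) = -2 + (-9 + (-5 + 2*(-15)**2)*(-14*1/12)) = -2 + (-9 + (-5 + 2*225)*(-7/6)) = -2 + (-9 + (-5 + 450)*(-7/6)) = -2 + (-9 + 445*(-7/6)) = -2 + (-9 - 3115/6) = -2 - 3169/6 = -3181/6 ≈ -530.17)
1/G = 1/(-3181/6) = -6/3181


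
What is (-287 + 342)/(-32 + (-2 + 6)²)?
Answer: -55/16 ≈ -3.4375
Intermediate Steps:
(-287 + 342)/(-32 + (-2 + 6)²) = 55/(-32 + 4²) = 55/(-32 + 16) = 55/(-16) = 55*(-1/16) = -55/16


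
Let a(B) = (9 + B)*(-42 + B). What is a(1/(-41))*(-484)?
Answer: 306886976/1681 ≈ 1.8256e+5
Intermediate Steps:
a(B) = (-42 + B)*(9 + B)
a(1/(-41))*(-484) = (-378 + (1/(-41))² - 33/(-41))*(-484) = (-378 + (-1/41)² - 33*(-1/41))*(-484) = (-378 + 1/1681 + 33/41)*(-484) = -634064/1681*(-484) = 306886976/1681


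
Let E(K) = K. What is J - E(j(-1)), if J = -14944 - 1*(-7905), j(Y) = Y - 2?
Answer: -7036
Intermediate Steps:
j(Y) = -2 + Y
J = -7039 (J = -14944 + 7905 = -7039)
J - E(j(-1)) = -7039 - (-2 - 1) = -7039 - 1*(-3) = -7039 + 3 = -7036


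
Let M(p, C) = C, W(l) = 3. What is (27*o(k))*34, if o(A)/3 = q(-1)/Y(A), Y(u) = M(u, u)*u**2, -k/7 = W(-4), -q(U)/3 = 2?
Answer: 612/343 ≈ 1.7843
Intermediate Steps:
q(U) = -6 (q(U) = -3*2 = -6)
k = -21 (k = -7*3 = -21)
Y(u) = u**3 (Y(u) = u*u**2 = u**3)
o(A) = -18/A**3 (o(A) = 3*(-6/A**3) = -18/A**3)
(27*o(k))*34 = (27*(-18/(-21)**3))*34 = (27*(-18*(-1/9261)))*34 = (27*(2/1029))*34 = (18/343)*34 = 612/343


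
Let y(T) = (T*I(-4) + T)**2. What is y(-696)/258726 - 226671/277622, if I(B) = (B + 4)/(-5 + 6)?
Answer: 12639809601/11971338262 ≈ 1.0558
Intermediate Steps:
I(B) = 4 + B (I(B) = (4 + B)/1 = (4 + B)*1 = 4 + B)
y(T) = T**2 (y(T) = (T*(4 - 4) + T)**2 = (T*0 + T)**2 = (0 + T)**2 = T**2)
y(-696)/258726 - 226671/277622 = (-696)**2/258726 - 226671/277622 = 484416*(1/258726) - 226671*1/277622 = 80736/43121 - 226671/277622 = 12639809601/11971338262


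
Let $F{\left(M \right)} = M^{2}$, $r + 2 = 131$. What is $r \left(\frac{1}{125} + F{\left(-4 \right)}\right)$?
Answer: $\frac{258129}{125} \approx 2065.0$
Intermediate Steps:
$r = 129$ ($r = -2 + 131 = 129$)
$r \left(\frac{1}{125} + F{\left(-4 \right)}\right) = 129 \left(\frac{1}{125} + \left(-4\right)^{2}\right) = 129 \left(\frac{1}{125} + 16\right) = 129 \cdot \frac{2001}{125} = \frac{258129}{125}$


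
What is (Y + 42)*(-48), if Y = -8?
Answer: -1632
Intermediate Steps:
(Y + 42)*(-48) = (-8 + 42)*(-48) = 34*(-48) = -1632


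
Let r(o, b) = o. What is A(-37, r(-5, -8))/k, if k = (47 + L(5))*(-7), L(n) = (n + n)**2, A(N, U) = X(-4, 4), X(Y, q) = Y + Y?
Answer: 8/1029 ≈ 0.0077745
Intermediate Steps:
X(Y, q) = 2*Y
A(N, U) = -8 (A(N, U) = 2*(-4) = -8)
L(n) = 4*n**2 (L(n) = (2*n)**2 = 4*n**2)
k = -1029 (k = (47 + 4*5**2)*(-7) = (47 + 4*25)*(-7) = (47 + 100)*(-7) = 147*(-7) = -1029)
A(-37, r(-5, -8))/k = -8/(-1029) = -8*(-1/1029) = 8/1029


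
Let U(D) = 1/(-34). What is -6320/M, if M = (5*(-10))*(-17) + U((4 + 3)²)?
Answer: -214880/28899 ≈ -7.4356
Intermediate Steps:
U(D) = -1/34
M = 28899/34 (M = (5*(-10))*(-17) - 1/34 = -50*(-17) - 1/34 = 850 - 1/34 = 28899/34 ≈ 849.97)
-6320/M = -6320/28899/34 = -6320*34/28899 = -214880/28899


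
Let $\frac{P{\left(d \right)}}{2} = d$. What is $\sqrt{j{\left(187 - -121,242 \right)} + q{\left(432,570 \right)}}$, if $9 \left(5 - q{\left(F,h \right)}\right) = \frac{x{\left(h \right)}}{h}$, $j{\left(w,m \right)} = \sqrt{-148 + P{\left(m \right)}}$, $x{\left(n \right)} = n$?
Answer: $\frac{2 \sqrt{11 + 9 \sqrt{21}}}{3} \approx 4.8186$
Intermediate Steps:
$P{\left(d \right)} = 2 d$
$j{\left(w,m \right)} = \sqrt{-148 + 2 m}$
$q{\left(F,h \right)} = \frac{44}{9}$ ($q{\left(F,h \right)} = 5 - \frac{h \frac{1}{h}}{9} = 5 - \frac{1}{9} = \frac{44}{9}$)
$\sqrt{j{\left(187 - -121,242 \right)} + q{\left(432,570 \right)}} = \sqrt{\sqrt{-148 + 2 \cdot 242} + \frac{44}{9}} = \sqrt{\sqrt{-148 + 484} + \frac{44}{9}} = \sqrt{\sqrt{336} + \frac{44}{9}} = \sqrt{4 \sqrt{21} + \frac{44}{9}} = \sqrt{\frac{44}{9} + 4 \sqrt{21}}$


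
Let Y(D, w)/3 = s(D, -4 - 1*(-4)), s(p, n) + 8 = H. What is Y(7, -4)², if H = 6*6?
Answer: 7056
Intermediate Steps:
H = 36
s(p, n) = 28 (s(p, n) = -8 + 36 = 28)
Y(D, w) = 84 (Y(D, w) = 3*28 = 84)
Y(7, -4)² = 84² = 7056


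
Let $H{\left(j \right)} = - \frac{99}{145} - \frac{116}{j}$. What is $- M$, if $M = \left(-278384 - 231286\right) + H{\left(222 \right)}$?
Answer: $\frac{8203158049}{16095} \approx 5.0967 \cdot 10^{5}$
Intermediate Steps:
$H{\left(j \right)} = - \frac{99}{145} - \frac{116}{j}$ ($H{\left(j \right)} = \left(-99\right) \frac{1}{145} - \frac{116}{j} = - \frac{99}{145} - \frac{116}{j}$)
$M = - \frac{8203158049}{16095}$ ($M = \left(-278384 - 231286\right) - \left(\frac{99}{145} + \frac{116}{222}\right) = -509670 - \frac{19399}{16095} = - \frac{8203158049}{16095} \approx -5.0967 \cdot 10^{5}$)
$- M = \left(-1\right) \left(- \frac{8203158049}{16095}\right) = \frac{8203158049}{16095}$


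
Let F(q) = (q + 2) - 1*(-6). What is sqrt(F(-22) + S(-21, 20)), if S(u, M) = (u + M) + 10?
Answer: I*sqrt(5) ≈ 2.2361*I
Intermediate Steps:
S(u, M) = 10 + M + u (S(u, M) = (M + u) + 10 = 10 + M + u)
F(q) = 8 + q (F(q) = (2 + q) + 6 = 8 + q)
sqrt(F(-22) + S(-21, 20)) = sqrt((8 - 22) + (10 + 20 - 21)) = sqrt(-14 + 9) = sqrt(-5) = I*sqrt(5)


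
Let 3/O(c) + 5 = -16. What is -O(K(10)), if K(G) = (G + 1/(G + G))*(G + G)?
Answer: ⅐ ≈ 0.14286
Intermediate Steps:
K(G) = 2*G*(G + 1/(2*G)) (K(G) = (G + 1/(2*G))*(2*G) = 2*G*(G + 1/(2*G)))
O(c) = -⅐ (O(c) = 3/(-5 - 16) = 3/(-21) = 3*(-1/21) = -⅐)
-O(K(10)) = -1*(-⅐) = ⅐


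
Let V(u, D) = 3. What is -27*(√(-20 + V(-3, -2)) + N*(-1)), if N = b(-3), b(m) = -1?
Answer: -27 - 27*I*√17 ≈ -27.0 - 111.32*I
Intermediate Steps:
N = -1
-27*(√(-20 + V(-3, -2)) + N*(-1)) = -27*(√(-20 + 3) - 1*(-1)) = -27*(√(-17) + 1) = -27*(I*√17 + 1) = -27*(1 + I*√17) = -27 - 27*I*√17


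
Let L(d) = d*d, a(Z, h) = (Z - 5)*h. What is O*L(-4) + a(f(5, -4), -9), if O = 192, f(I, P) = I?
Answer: 3072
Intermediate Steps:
a(Z, h) = h*(-5 + Z) (a(Z, h) = (-5 + Z)*h = h*(-5 + Z))
L(d) = d²
O*L(-4) + a(f(5, -4), -9) = 192*(-4)² - 9*(-5 + 5) = 192*16 - 9*0 = 3072 + 0 = 3072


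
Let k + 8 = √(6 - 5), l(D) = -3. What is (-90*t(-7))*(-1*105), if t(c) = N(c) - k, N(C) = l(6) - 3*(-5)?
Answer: 179550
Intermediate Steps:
N(C) = 12 (N(C) = -3 - 3*(-5) = -3 + 15 = 12)
k = -7 (k = -8 + √(6 - 5) = -8 + √1 = -8 + 1 = -7)
t(c) = 19 (t(c) = 12 - 1*(-7) = 12 + 7 = 19)
(-90*t(-7))*(-1*105) = (-90*19)*(-1*105) = -1710*(-105) = 179550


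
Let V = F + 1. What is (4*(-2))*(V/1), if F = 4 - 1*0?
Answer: -40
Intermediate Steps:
F = 4 (F = 4 + 0 = 4)
V = 5 (V = 4 + 1 = 5)
(4*(-2))*(V/1) = (4*(-2))*(5/1) = -40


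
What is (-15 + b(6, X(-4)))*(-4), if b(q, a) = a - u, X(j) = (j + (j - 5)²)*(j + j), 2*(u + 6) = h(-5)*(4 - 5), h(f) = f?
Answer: 2510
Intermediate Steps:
u = -7/2 (u = -6 + (-5*(4 - 5))/2 = -6 + (-5*(-1))/2 = -6 + (½)*5 = -6 + 5/2 = -7/2 ≈ -3.5000)
X(j) = 2*j*(j + (-5 + j)²) (X(j) = (j + (-5 + j)²)*(2*j) = 2*j*(j + (-5 + j)²))
b(q, a) = 7/2 + a (b(q, a) = a - 1*(-7/2) = a + 7/2 = 7/2 + a)
(-15 + b(6, X(-4)))*(-4) = (-15 + (7/2 + 2*(-4)*(-4 + (-5 - 4)²)))*(-4) = (-15 + (7/2 + 2*(-4)*(-4 + (-9)²)))*(-4) = (-15 + (7/2 + 2*(-4)*(-4 + 81)))*(-4) = (-15 + (7/2 + 2*(-4)*77))*(-4) = (-15 + (7/2 - 616))*(-4) = (-15 - 1225/2)*(-4) = -1255/2*(-4) = 2510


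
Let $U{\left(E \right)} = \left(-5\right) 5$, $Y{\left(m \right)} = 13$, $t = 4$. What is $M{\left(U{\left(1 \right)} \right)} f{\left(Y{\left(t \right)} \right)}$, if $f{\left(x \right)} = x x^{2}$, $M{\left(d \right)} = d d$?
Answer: $1373125$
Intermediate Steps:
$U{\left(E \right)} = -25$
$M{\left(d \right)} = d^{2}$
$f{\left(x \right)} = x^{3}$
$M{\left(U{\left(1 \right)} \right)} f{\left(Y{\left(t \right)} \right)} = \left(-25\right)^{2} \cdot 13^{3} = 625 \cdot 2197 = 1373125$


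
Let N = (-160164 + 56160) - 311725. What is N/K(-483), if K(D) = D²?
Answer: -415729/233289 ≈ -1.7820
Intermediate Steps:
N = -415729 (N = -104004 - 311725 = -415729)
N/K(-483) = -415729/((-483)²) = -415729/233289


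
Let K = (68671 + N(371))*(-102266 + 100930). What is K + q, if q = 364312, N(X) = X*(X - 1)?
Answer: -274772864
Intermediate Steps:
N(X) = X*(-1 + X)
K = -275137176 (K = (68671 + 371*(-1 + 371))*(-102266 + 100930) = (68671 + 371*370)*(-1336) = (68671 + 137270)*(-1336) = 205941*(-1336) = -275137176)
K + q = -275137176 + 364312 = -274772864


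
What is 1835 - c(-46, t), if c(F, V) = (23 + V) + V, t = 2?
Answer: 1808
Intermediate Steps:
c(F, V) = 23 + 2*V
1835 - c(-46, t) = 1835 - (23 + 2*2) = 1835 - (23 + 4) = 1835 - 1*27 = 1835 - 27 = 1808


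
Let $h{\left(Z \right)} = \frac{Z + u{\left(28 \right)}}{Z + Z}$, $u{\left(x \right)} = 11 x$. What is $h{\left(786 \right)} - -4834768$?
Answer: $\frac{3800128195}{786} \approx 4.8348 \cdot 10^{6}$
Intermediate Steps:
$h{\left(Z \right)} = \frac{308 + Z}{2 Z}$ ($h{\left(Z \right)} = \frac{Z + 11 \cdot 28}{Z + Z} = \frac{Z + 308}{2 Z} = \left(308 + Z\right) \frac{1}{2 Z} = \frac{308 + Z}{2 Z}$)
$h{\left(786 \right)} - -4834768 = \frac{308 + 786}{2 \cdot 786} - -4834768 = \frac{1}{2} \cdot \frac{1}{786} \cdot 1094 + 4834768 = \frac{547}{786} + 4834768 = \frac{3800128195}{786}$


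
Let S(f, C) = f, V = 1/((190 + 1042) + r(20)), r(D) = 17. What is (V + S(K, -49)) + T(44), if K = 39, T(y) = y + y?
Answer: 158624/1249 ≈ 127.00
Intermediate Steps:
T(y) = 2*y
V = 1/1249 (V = 1/((190 + 1042) + 17) = 1/(1232 + 17) = 1/1249 ≈ 0.00080064)
(V + S(K, -49)) + T(44) = (1/1249 + 39) + 2*44 = 48712/1249 + 88 = 158624/1249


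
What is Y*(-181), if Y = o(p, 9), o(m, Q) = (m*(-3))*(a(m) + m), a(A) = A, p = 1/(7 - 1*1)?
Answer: 181/6 ≈ 30.167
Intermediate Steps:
p = ⅙ (p = 1/(7 - 1) = 1/6 = ⅙ ≈ 0.16667)
o(m, Q) = -6*m² (o(m, Q) = (m*(-3))*(m + m) = (-3*m)*(2*m) = -6*m²)
Y = -⅙ (Y = -6*(⅙)² = -6*1/36 = -⅙ ≈ -0.16667)
Y*(-181) = -⅙*(-181) = 181/6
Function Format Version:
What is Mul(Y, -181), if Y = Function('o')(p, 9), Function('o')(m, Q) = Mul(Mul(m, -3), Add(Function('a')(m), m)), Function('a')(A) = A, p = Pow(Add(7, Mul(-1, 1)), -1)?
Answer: Rational(181, 6) ≈ 30.167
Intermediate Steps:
p = Rational(1, 6) (p = Pow(Add(7, -1), -1) = Pow(6, -1) = Rational(1, 6) ≈ 0.16667)
Function('o')(m, Q) = Mul(-6, Pow(m, 2)) (Function('o')(m, Q) = Mul(Mul(m, -3), Add(m, m)) = Mul(Mul(-3, m), Mul(2, m)) = Mul(-6, Pow(m, 2)))
Y = Rational(-1, 6) (Y = Mul(-6, Pow(Rational(1, 6), 2)) = Mul(-6, Rational(1, 36)) = Rational(-1, 6) ≈ -0.16667)
Mul(Y, -181) = Mul(Rational(-1, 6), -181) = Rational(181, 6)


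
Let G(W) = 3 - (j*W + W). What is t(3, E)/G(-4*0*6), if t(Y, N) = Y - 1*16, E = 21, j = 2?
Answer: -13/3 ≈ -4.3333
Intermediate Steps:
t(Y, N) = -16 + Y (t(Y, N) = Y - 16 = -16 + Y)
G(W) = 3 - 3*W (G(W) = 3 - (2*W + W) = 3 - 3*W)
t(3, E)/G(-4*0*6) = (-16 + 3)/(3 - 3*(-4*0)*6) = -13/(3 - 0*6) = -13/(3 - 3*0) = -13/(3 + 0) = -13/3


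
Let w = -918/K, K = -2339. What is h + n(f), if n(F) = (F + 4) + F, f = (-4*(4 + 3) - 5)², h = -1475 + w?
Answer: 1654591/2339 ≈ 707.39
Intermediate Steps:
w = 918/2339 (w = -918/(-2339) = -918*(-1/2339) = 918/2339 ≈ 0.39248)
h = -3449107/2339 (h = -1475 + 918/2339 = -3449107/2339 ≈ -1474.6)
f = 1089 (f = (-4*7 - 5)² = (-28 - 5)² = (-33)² = 1089)
n(F) = 4 + 2*F (n(F) = (4 + F) + F = 4 + 2*F)
h + n(f) = -3449107/2339 + (4 + 2*1089) = -3449107/2339 + (4 + 2178) = -3449107/2339 + 2182 = 1654591/2339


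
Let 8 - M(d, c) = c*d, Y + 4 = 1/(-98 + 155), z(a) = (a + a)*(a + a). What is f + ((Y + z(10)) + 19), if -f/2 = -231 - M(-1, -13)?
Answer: 49420/57 ≈ 867.02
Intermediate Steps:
z(a) = 4*a² (z(a) = (2*a)*(2*a) = 4*a²)
Y = -227/57 (Y = -4 + 1/(-98 + 155) = -4 + 1/57 = -227/57 ≈ -3.9825)
M(d, c) = 8 - c*d
f = 452 (f = -2*(-231 - (8 - 1*(-13)*(-1))) = -2*(-231 - (8 - 13)) = -2*(-231 - 1*(-5)) = -2*(-231 + 5) = -2*(-226) = 452)
f + ((Y + z(10)) + 19) = 452 + ((-227/57 + 4*10²) + 19) = 452 + ((-227/57 + 4*100) + 19) = 452 + ((-227/57 + 400) + 19) = 452 + (22573/57 + 19) = 452 + 23656/57 = 49420/57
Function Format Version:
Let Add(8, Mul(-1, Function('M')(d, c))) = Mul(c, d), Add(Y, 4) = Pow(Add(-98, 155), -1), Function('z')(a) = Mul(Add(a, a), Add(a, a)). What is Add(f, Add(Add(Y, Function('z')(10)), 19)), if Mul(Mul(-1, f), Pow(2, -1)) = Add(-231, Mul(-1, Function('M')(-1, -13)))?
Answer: Rational(49420, 57) ≈ 867.02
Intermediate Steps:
Function('z')(a) = Mul(4, Pow(a, 2)) (Function('z')(a) = Mul(Mul(2, a), Mul(2, a)) = Mul(4, Pow(a, 2)))
Y = Rational(-227, 57) (Y = Add(-4, Pow(Add(-98, 155), -1)) = Add(-4, Pow(57, -1)) = Add(-4, Rational(1, 57)) = Rational(-227, 57) ≈ -3.9825)
Function('M')(d, c) = Add(8, Mul(-1, c, d)) (Function('M')(d, c) = Add(8, Mul(-1, Mul(c, d))) = Add(8, Mul(-1, c, d)))
f = 452 (f = Mul(-2, Add(-231, Mul(-1, Add(8, Mul(-1, -13, -1))))) = Mul(-2, Add(-231, Mul(-1, Add(8, -13)))) = Mul(-2, Add(-231, Mul(-1, -5))) = Mul(-2, Add(-231, 5)) = Mul(-2, -226) = 452)
Add(f, Add(Add(Y, Function('z')(10)), 19)) = Add(452, Add(Add(Rational(-227, 57), Mul(4, Pow(10, 2))), 19)) = Add(452, Add(Add(Rational(-227, 57), Mul(4, 100)), 19)) = Add(452, Add(Add(Rational(-227, 57), 400), 19)) = Add(452, Add(Rational(22573, 57), 19)) = Add(452, Rational(23656, 57)) = Rational(49420, 57)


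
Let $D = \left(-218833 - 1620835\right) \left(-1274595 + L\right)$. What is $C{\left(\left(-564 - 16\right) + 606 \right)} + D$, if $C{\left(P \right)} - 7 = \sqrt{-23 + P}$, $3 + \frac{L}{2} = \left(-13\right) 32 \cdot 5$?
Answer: $2352495691355 + \sqrt{3} \approx 2.3525 \cdot 10^{12}$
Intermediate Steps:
$L = -4166$ ($L = -6 + 2 \left(-13\right) 32 \cdot 5 = -6 + 2 \left(\left(-416\right) 5\right) = -6 + 2 \left(-2080\right) = -6 - 4160 = -4166$)
$C{\left(P \right)} = 7 + \sqrt{-23 + P}$
$D = 2352495691348$ ($D = \left(-218833 - 1620835\right) \left(-1274595 - 4166\right) = \left(-1839668\right) \left(-1278761\right) = 2352495691348$)
$C{\left(\left(-564 - 16\right) + 606 \right)} + D = \left(7 + \sqrt{-23 + \left(\left(-564 - 16\right) + 606\right)}\right) + 2352495691348 = \left(7 + \sqrt{-23 + \left(-580 + 606\right)}\right) + 2352495691348 = \left(7 + \sqrt{-23 + 26}\right) + 2352495691348 = \left(7 + \sqrt{3}\right) + 2352495691348 = 2352495691355 + \sqrt{3}$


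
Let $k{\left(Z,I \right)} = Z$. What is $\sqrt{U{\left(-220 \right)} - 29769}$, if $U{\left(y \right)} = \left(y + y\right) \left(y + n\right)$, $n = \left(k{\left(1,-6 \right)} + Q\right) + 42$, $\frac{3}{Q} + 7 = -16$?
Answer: $\frac{3 \sqrt{2831231}}{23} \approx 219.47$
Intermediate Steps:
$Q = - \frac{3}{23}$ ($Q = \frac{3}{-7 - 16} = \frac{3}{-23} = 3 \left(- \frac{1}{23}\right) = - \frac{3}{23} \approx -0.13043$)
$n = \frac{986}{23}$ ($n = \left(1 - \frac{3}{23}\right) + 42 = \frac{20}{23} + 42 = \frac{986}{23} \approx 42.87$)
$U{\left(y \right)} = 2 y \left(\frac{986}{23} + y\right)$ ($U{\left(y \right)} = \left(y + y\right) \left(y + \frac{986}{23}\right) = 2 y \left(\frac{986}{23} + y\right)$)
$\sqrt{U{\left(-220 \right)} - 29769} = \sqrt{\frac{2}{23} \left(-220\right) \left(986 + 23 \left(-220\right)\right) - 29769} = \sqrt{\frac{2}{23} \left(-220\right) \left(986 - 5060\right) - 29769} = \sqrt{\frac{2}{23} \left(-220\right) \left(-4074\right) - 29769} = \sqrt{\frac{1792560}{23} - 29769} = \sqrt{\frac{1107873}{23}} = \frac{3 \sqrt{2831231}}{23}$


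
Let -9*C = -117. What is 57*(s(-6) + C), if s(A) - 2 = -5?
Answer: 570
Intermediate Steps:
C = 13 (C = -⅑*(-117) = 13)
s(A) = -3 (s(A) = 2 - 5 = -3)
57*(s(-6) + C) = 57*(-3 + 13) = 57*10 = 570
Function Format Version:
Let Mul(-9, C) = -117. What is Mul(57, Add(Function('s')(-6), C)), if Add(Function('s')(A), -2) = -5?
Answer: 570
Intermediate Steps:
C = 13 (C = Mul(Rational(-1, 9), -117) = 13)
Function('s')(A) = -3 (Function('s')(A) = Add(2, -5) = -3)
Mul(57, Add(Function('s')(-6), C)) = Mul(57, Add(-3, 13)) = Mul(57, 10) = 570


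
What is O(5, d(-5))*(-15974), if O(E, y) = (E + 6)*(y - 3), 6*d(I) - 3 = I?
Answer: 1757140/3 ≈ 5.8571e+5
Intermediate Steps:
d(I) = ½ + I/6
O(E, y) = (-3 + y)*(6 + E) (O(E, y) = (6 + E)*(-3 + y) = (-3 + y)*(6 + E))
O(5, d(-5))*(-15974) = (-18 - 3*5 + 6*(½ + (⅙)*(-5)) + 5*(½ + (⅙)*(-5)))*(-15974) = (-18 - 15 + 6*(½ - ⅚) + 5*(½ - ⅚))*(-15974) = (-18 - 15 + 6*(-⅓) + 5*(-⅓))*(-15974) = (-18 - 15 - 2 - 5/3)*(-15974) = -110/3*(-15974) = 1757140/3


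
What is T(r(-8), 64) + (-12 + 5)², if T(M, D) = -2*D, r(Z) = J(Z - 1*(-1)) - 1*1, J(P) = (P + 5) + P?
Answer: -79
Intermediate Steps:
J(P) = 5 + 2*P (J(P) = (5 + P) + P = 5 + 2*P)
r(Z) = 6 + 2*Z (r(Z) = (5 + 2*(Z - 1*(-1))) - 1*1 = (5 + 2*(Z + 1)) - 1 = (5 + 2*(1 + Z)) - 1 = (5 + (2 + 2*Z)) - 1 = (7 + 2*Z) - 1 = 6 + 2*Z)
T(r(-8), 64) + (-12 + 5)² = -2*64 + (-12 + 5)² = -128 + (-7)² = -128 + 49 = -79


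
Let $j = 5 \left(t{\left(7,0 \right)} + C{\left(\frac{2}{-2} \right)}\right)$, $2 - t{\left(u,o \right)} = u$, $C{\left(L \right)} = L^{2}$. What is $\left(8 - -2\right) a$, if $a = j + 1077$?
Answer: $10570$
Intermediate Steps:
$t{\left(u,o \right)} = 2 - u$
$j = -20$ ($j = 5 \left(\left(2 - 7\right) + \left(\frac{2}{-2}\right)^{2}\right) = 5 \left(\left(2 - 7\right) + \left(2 \left(- \frac{1}{2}\right)\right)^{2}\right) = 5 \left(-5 + \left(-1\right)^{2}\right) = 5 \left(-5 + 1\right) = 5 \left(-4\right) = -20$)
$a = 1057$ ($a = -20 + 1077 = 1057$)
$\left(8 - -2\right) a = \left(8 - -2\right) 1057 = \left(8 + 2\right) 1057 = 10 \cdot 1057 = 10570$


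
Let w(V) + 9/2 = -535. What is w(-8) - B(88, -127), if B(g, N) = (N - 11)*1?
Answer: -803/2 ≈ -401.50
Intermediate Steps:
B(g, N) = -11 + N (B(g, N) = (-11 + N)*1 = -11 + N)
w(V) = -1079/2 (w(V) = -9/2 - 535 = -1079/2)
w(-8) - B(88, -127) = -1079/2 - (-11 - 127) = -1079/2 - 1*(-138) = -1079/2 + 138 = -803/2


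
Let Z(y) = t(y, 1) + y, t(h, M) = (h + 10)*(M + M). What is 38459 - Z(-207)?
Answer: 39060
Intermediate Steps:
t(h, M) = 2*M*(10 + h) (t(h, M) = (10 + h)*(2*M) = 2*M*(10 + h))
Z(y) = 20 + 3*y (Z(y) = 2*1*(10 + y) + y = (20 + 2*y) + y = 20 + 3*y)
38459 - Z(-207) = 38459 - (20 + 3*(-207)) = 38459 - (20 - 621) = 38459 - 1*(-601) = 38459 + 601 = 39060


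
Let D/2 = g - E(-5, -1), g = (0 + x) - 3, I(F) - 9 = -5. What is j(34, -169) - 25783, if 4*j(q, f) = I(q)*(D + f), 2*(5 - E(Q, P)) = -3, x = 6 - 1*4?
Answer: -25967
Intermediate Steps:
x = 2 (x = 6 - 4 = 2)
I(F) = 4 (I(F) = 9 - 5 = 4)
E(Q, P) = 13/2 (E(Q, P) = 5 - ½*(-3) = 5 + 3/2 = 13/2)
g = -1 (g = (0 + 2) - 3 = 2 - 3 = -1)
D = -15 (D = 2*(-1 - 1*13/2) = 2*(-1 - 13/2) = 2*(-15/2) = -15)
j(q, f) = -15 + f (j(q, f) = (4*(-15 + f))/4 = (-60 + 4*f)/4 = -15 + f)
j(34, -169) - 25783 = (-15 - 169) - 25783 = -184 - 25783 = -25967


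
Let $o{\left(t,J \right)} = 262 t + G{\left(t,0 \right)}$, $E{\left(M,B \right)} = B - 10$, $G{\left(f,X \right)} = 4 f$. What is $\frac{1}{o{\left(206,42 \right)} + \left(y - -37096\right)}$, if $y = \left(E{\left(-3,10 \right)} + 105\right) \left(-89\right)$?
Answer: $\frac{1}{82547} \approx 1.2114 \cdot 10^{-5}$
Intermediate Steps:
$E{\left(M,B \right)} = -10 + B$
$y = -9345$ ($y = \left(\left(-10 + 10\right) + 105\right) \left(-89\right) = \left(0 + 105\right) \left(-89\right) = 105 \left(-89\right) = -9345$)
$o{\left(t,J \right)} = 266 t$ ($o{\left(t,J \right)} = 262 t + 4 t = 266 t$)
$\frac{1}{o{\left(206,42 \right)} + \left(y - -37096\right)} = \frac{1}{266 \cdot 206 - -27751} = \frac{1}{54796 + \left(-9345 + 37096\right)} = \frac{1}{54796 + 27751} = \frac{1}{82547}$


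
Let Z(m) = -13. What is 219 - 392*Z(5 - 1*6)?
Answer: 5315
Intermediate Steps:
219 - 392*Z(5 - 1*6) = 219 - 392*(-13) = 219 + 5096 = 5315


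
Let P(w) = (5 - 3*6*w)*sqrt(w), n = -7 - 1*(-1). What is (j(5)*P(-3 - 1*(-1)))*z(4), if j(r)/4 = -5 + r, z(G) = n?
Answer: 0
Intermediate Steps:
n = -6 (n = -7 + 1 = -6)
z(G) = -6
P(w) = sqrt(w)*(5 - 18*w) (P(w) = (5 - 18*w)*sqrt(w) = sqrt(w)*(5 - 18*w))
j(r) = -20 + 4*r (j(r) = 4*(-5 + r) = -20 + 4*r)
(j(5)*P(-3 - 1*(-1)))*z(4) = ((-20 + 4*5)*(sqrt(-3 - 1*(-1))*(5 - 18*(-3 - 1*(-1)))))*(-6) = ((-20 + 20)*(sqrt(-3 + 1)*(5 - 18*(-3 + 1))))*(-6) = (0*(sqrt(-2)*(5 - 18*(-2))))*(-6) = (0*((I*sqrt(2))*(5 + 36)))*(-6) = (0*((I*sqrt(2))*41))*(-6) = (0*(41*I*sqrt(2)))*(-6) = 0*(-6) = 0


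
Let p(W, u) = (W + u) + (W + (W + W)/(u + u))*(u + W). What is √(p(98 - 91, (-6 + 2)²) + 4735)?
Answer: √78865/4 ≈ 70.207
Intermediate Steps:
p(W, u) = W + u + (W + u)*(W + W/u) (p(W, u) = (W + u) + (W + (2*W)/((2*u)))*(W + u) = (W + u) + (W + (2*W)*(1/(2*u)))*(W + u) = (W + u) + (W + W/u)*(W + u) = (W + u) + (W + u)*(W + W/u) = W + u + (W + u)*(W + W/u))
√(p(98 - 91, (-6 + 2)²) + 4735) = √(((-6 + 2)² + (98 - 91)² + 2*(98 - 91) + (98 - 91)*(-6 + 2)² + (98 - 91)²/((-6 + 2)²)) + 4735) = √(((-4)² + 7² + 2*7 + 7*(-4)² + 7²/((-4)²)) + 4735) = √((16 + 49 + 14 + 7*16 + 49/16) + 4735) = √((16 + 49 + 14 + 112 + 49*(1/16)) + 4735) = √((16 + 49 + 14 + 112 + 49/16) + 4735) = √(3105/16 + 4735) = √(78865/16) = √78865/4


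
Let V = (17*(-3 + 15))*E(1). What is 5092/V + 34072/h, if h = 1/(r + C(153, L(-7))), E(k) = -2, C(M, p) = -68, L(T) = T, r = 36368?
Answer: 126154985927/102 ≈ 1.2368e+9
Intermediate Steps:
h = 1/36300 (h = 1/(36368 - 68) = 1/36300 ≈ 2.7548e-5)
V = -408 (V = (17*(-3 + 15))*(-2) = (17*12)*(-2) = 204*(-2) = -408)
5092/V + 34072/h = 5092/(-408) + 34072/(1/36300) = 5092*(-1/408) + 34072*36300 = -1273/102 + 1236813600 = 126154985927/102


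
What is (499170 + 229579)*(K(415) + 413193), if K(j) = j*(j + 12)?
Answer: 430251952102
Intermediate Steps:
K(j) = j*(12 + j)
(499170 + 229579)*(K(415) + 413193) = (499170 + 229579)*(415*(12 + 415) + 413193) = 728749*(415*427 + 413193) = 728749*(177205 + 413193) = 728749*590398 = 430251952102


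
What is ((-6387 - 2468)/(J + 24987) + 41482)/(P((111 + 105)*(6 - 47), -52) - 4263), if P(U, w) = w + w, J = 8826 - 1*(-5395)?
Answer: -1626417401/171221336 ≈ -9.4989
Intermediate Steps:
J = 14221 (J = 8826 + 5395 = 14221)
P(U, w) = 2*w
((-6387 - 2468)/(J + 24987) + 41482)/(P((111 + 105)*(6 - 47), -52) - 4263) = ((-6387 - 2468)/(14221 + 24987) + 41482)/(2*(-52) - 4263) = (-8855/39208 + 41482)/(-104 - 4263) = (-8855*1/39208 + 41482)/(-4367) = (-8855/39208 + 41482)*(-1/4367) = (1626417401/39208)*(-1/4367) = -1626417401/171221336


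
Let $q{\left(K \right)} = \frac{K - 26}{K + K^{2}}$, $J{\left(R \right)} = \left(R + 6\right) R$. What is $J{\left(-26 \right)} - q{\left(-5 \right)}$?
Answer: $\frac{10431}{20} \approx 521.55$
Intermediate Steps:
$J{\left(R \right)} = R \left(6 + R\right)$ ($J{\left(R \right)} = \left(6 + R\right) R = R \left(6 + R\right)$)
$q{\left(K \right)} = \frac{-26 + K}{K + K^{2}}$
$J{\left(-26 \right)} - q{\left(-5 \right)} = - 26 \left(6 - 26\right) - \frac{-26 - 5}{\left(-5\right) \left(1 - 5\right)} = \left(-26\right) \left(-20\right) - \left(- \frac{1}{5}\right) \frac{1}{-4} \left(-31\right) = 520 - \left(- \frac{1}{5}\right) \left(- \frac{1}{4}\right) \left(-31\right) = 520 - - \frac{31}{20} = 520 + \frac{31}{20} = \frac{10431}{20}$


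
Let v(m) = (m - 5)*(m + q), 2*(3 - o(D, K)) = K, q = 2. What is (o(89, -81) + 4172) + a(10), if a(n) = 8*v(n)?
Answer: 9391/2 ≈ 4695.5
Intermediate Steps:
o(D, K) = 3 - K/2
v(m) = (-5 + m)*(2 + m) (v(m) = (m - 5)*(m + 2) = (-5 + m)*(2 + m))
a(n) = -80 - 24*n + 8*n² (a(n) = 8*(-10 + n² - 3*n) = -80 - 24*n + 8*n²)
(o(89, -81) + 4172) + a(10) = ((3 - ½*(-81)) + 4172) + (-80 - 24*10 + 8*10²) = ((3 + 81/2) + 4172) + (-80 - 240 + 8*100) = (87/2 + 4172) + (-80 - 240 + 800) = 8431/2 + 480 = 9391/2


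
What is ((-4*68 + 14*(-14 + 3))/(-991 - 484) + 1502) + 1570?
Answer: 4531626/1475 ≈ 3072.3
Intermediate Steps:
((-4*68 + 14*(-14 + 3))/(-991 - 484) + 1502) + 1570 = ((-272 + 14*(-11))/(-1475) + 1502) + 1570 = ((-272 - 154)*(-1/1475) + 1502) + 1570 = (-426*(-1/1475) + 1502) + 1570 = (426/1475 + 1502) + 1570 = 2215876/1475 + 1570 = 4531626/1475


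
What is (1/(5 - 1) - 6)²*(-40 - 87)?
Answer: -67183/16 ≈ -4198.9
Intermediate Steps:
(1/(5 - 1) - 6)²*(-40 - 87) = (1/4 - 6)²*(-127) = (¼ - 6)²*(-127) = (-23/4)²*(-127) = (529/16)*(-127) = -67183/16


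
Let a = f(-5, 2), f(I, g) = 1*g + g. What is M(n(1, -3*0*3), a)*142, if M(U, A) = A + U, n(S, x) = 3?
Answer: 994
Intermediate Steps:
f(I, g) = 2*g (f(I, g) = g + g = 2*g)
a = 4 (a = 2*2 = 4)
M(n(1, -3*0*3), a)*142 = (4 + 3)*142 = 7*142 = 994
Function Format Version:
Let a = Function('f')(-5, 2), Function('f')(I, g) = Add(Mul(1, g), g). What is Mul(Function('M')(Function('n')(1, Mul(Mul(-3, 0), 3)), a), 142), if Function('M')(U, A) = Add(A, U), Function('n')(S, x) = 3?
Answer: 994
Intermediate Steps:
Function('f')(I, g) = Mul(2, g) (Function('f')(I, g) = Add(g, g) = Mul(2, g))
a = 4 (a = Mul(2, 2) = 4)
Mul(Function('M')(Function('n')(1, Mul(Mul(-3, 0), 3)), a), 142) = Mul(Add(4, 3), 142) = Mul(7, 142) = 994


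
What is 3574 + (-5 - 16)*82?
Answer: 1852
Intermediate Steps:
3574 + (-5 - 16)*82 = 3574 - 21*82 = 3574 - 1722 = 1852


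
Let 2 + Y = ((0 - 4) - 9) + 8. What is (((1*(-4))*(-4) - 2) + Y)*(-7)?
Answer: -49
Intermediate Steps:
Y = -7 (Y = -2 + (((0 - 4) - 9) + 8) = -2 + ((-4 - 9) + 8) = -2 + (-13 + 8) = -2 - 5 = -7)
(((1*(-4))*(-4) - 2) + Y)*(-7) = (((1*(-4))*(-4) - 2) - 7)*(-7) = ((-4*(-4) - 2) - 7)*(-7) = ((16 - 2) - 7)*(-7) = (14 - 7)*(-7) = 7*(-7) = -49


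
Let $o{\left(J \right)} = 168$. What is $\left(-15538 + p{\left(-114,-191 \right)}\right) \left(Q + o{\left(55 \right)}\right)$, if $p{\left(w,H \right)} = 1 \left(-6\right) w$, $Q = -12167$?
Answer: $178233146$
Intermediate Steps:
$p{\left(w,H \right)} = - 6 w$
$\left(-15538 + p{\left(-114,-191 \right)}\right) \left(Q + o{\left(55 \right)}\right) = \left(-15538 - -684\right) \left(-12167 + 168\right) = \left(-15538 + 684\right) \left(-11999\right) = \left(-14854\right) \left(-11999\right) = 178233146$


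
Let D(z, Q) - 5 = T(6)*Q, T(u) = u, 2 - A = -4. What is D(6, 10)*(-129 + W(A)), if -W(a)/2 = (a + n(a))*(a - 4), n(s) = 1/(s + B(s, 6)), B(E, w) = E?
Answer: -29900/3 ≈ -9966.7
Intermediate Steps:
A = 6 (A = 2 - 1*(-4) = 2 + 4 = 6)
n(s) = 1/(2*s) (n(s) = 1/(s + s) = 1/(2*s))
D(z, Q) = 5 + 6*Q
W(a) = -2*(-4 + a)*(a + 1/(2*a)) (W(a) = -2*(a + 1/(2*a))*(a - 4) = -2*(a + 1/(2*a))*(-4 + a) = -2*(-4 + a)*(a + 1/(2*a)))
D(6, 10)*(-129 + W(A)) = (5 + 6*10)*(-129 + (-1 - 2*6² + 4/6 + 8*6)) = (5 + 60)*(-129 + (-1 - 2*36 + 4*(⅙) + 48)) = 65*(-129 + (-1 - 72 + ⅔ + 48)) = 65*(-129 - 73/3) = 65*(-460/3) = -29900/3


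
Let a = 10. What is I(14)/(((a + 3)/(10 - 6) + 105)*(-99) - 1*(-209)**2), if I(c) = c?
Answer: -56/217591 ≈ -0.00025736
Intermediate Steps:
I(14)/(((a + 3)/(10 - 6) + 105)*(-99) - 1*(-209)**2) = 14/(((10 + 3)/(10 - 6) + 105)*(-99) - 1*(-209)**2) = 14/((13/4 + 105)*(-99) - 1*43681) = 14/((13*(1/4) + 105)*(-99) - 43681) = 14/((13/4 + 105)*(-99) - 43681) = 14/((433/4)*(-99) - 43681) = 14/(-42867/4 - 43681) = 14/(-217591/4) = 14*(-4/217591) = -56/217591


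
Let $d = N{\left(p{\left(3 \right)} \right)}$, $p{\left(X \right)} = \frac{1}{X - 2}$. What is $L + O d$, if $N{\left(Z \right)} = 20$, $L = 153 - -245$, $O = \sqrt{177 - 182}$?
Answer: $398 + 20 i \sqrt{5} \approx 398.0 + 44.721 i$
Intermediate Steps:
$O = i \sqrt{5}$ ($O = \sqrt{-5} = i \sqrt{5} \approx 2.2361 i$)
$p{\left(X \right)} = \frac{1}{-2 + X}$
$L = 398$ ($L = 153 + 245 = 398$)
$d = 20$
$L + O d = 398 + i \sqrt{5} \cdot 20 = 398 + 20 i \sqrt{5}$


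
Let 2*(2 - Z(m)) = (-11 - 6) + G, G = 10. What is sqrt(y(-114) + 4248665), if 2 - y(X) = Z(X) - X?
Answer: sqrt(16994190)/2 ≈ 2061.2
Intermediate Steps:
Z(m) = 11/2 (Z(m) = 2 - ((-11 - 6) + 10)/2 = 2 - (-17 + 10)/2 = 2 - 1/2*(-7) = 2 + 7/2 = 11/2)
y(X) = -7/2 + X (y(X) = 2 - (11/2 - X) = 2 + (-11/2 + X) = -7/2 + X)
sqrt(y(-114) + 4248665) = sqrt((-7/2 - 114) + 4248665) = sqrt(-235/2 + 4248665) = sqrt(8497095/2) = sqrt(16994190)/2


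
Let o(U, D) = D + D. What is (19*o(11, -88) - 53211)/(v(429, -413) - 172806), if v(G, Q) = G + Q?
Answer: 11311/34558 ≈ 0.32730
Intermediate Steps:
o(U, D) = 2*D
(19*o(11, -88) - 53211)/(v(429, -413) - 172806) = (19*(2*(-88)) - 53211)/((429 - 413) - 172806) = (19*(-176) - 53211)/(16 - 172806) = (-3344 - 53211)/(-172790) = -56555*(-1/172790) = 11311/34558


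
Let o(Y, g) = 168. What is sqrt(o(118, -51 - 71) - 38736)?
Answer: 2*I*sqrt(9642) ≈ 196.39*I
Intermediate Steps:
sqrt(o(118, -51 - 71) - 38736) = sqrt(168 - 38736) = sqrt(-38568) = 2*I*sqrt(9642)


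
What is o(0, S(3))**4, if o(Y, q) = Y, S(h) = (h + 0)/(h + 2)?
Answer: 0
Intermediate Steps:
S(h) = h/(2 + h)
o(0, S(3))**4 = 0**4 = 0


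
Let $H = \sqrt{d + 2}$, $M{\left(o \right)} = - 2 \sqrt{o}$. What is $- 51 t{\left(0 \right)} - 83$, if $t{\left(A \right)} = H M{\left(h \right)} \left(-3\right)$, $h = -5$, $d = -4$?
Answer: $-83 + 306 \sqrt{10} \approx 884.66$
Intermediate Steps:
$H = i \sqrt{2}$ ($H = \sqrt{-4 + 2} = \sqrt{-2} = i \sqrt{2} \approx 1.4142 i$)
$t{\left(A \right)} = - 6 \sqrt{10}$ ($t{\left(A \right)} = i \sqrt{2} \left(- 2 \sqrt{-5}\right) \left(-3\right) = i \sqrt{2} \left(- 2 i \sqrt{5}\right) \left(-3\right) = 2 \sqrt{10} \left(-3\right) = - 6 \sqrt{10}$)
$- 51 t{\left(0 \right)} - 83 = - 51 \left(- 6 \sqrt{10}\right) - 83 = 306 \sqrt{10} - 83 = -83 + 306 \sqrt{10}$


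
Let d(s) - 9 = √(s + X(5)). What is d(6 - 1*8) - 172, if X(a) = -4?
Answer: -163 + I*√6 ≈ -163.0 + 2.4495*I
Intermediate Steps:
d(s) = 9 + √(-4 + s) (d(s) = 9 + √(s - 4) = 9 + √(-4 + s))
d(6 - 1*8) - 172 = (9 + √(-4 + (6 - 1*8))) - 172 = (9 + √(-4 + (6 - 8))) - 172 = (9 + √(-4 - 2)) - 172 = (9 + √(-6)) - 172 = (9 + I*√6) - 172 = -163 + I*√6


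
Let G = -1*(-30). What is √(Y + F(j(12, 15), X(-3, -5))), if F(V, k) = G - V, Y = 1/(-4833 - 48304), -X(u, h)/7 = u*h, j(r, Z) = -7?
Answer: 6*√2901970981/53137 ≈ 6.0828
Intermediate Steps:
G = 30
X(u, h) = -7*h*u (X(u, h) = -7*u*h = -7*h*u)
Y = -1/53137 (Y = 1/(-53137) = -1/53137 ≈ -1.8819e-5)
F(V, k) = 30 - V
√(Y + F(j(12, 15), X(-3, -5))) = √(-1/53137 + (30 - 1*(-7))) = √(-1/53137 + (30 + 7)) = √(-1/53137 + 37) = √(1966068/53137) = 6*√2901970981/53137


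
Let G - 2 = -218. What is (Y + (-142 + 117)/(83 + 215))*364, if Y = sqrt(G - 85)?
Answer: -4550/149 + 364*I*sqrt(301) ≈ -30.537 + 6315.2*I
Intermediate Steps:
G = -216 (G = 2 - 218 = -216)
Y = I*sqrt(301) (Y = sqrt(-216 - 85) = sqrt(-301) = I*sqrt(301) ≈ 17.349*I)
(Y + (-142 + 117)/(83 + 215))*364 = (I*sqrt(301) + (-142 + 117)/(83 + 215))*364 = (I*sqrt(301) - 25/298)*364 = (-25/298 + I*sqrt(301))*364 = -4550/149 + 364*I*sqrt(301)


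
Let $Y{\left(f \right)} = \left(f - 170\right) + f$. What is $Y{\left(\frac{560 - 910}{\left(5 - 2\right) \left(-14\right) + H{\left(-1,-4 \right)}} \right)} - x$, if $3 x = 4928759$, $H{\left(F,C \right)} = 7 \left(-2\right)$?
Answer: $- \frac{9858463}{6} \approx -1.6431 \cdot 10^{6}$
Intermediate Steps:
$H{\left(F,C \right)} = -14$
$x = \frac{4928759}{3}$ ($x = \frac{1}{3} \cdot 4928759 = \frac{4928759}{3} \approx 1.6429 \cdot 10^{6}$)
$Y{\left(f \right)} = -170 + 2 f$ ($Y{\left(f \right)} = \left(-170 + f\right) + f = -170 + 2 f$)
$Y{\left(\frac{560 - 910}{\left(5 - 2\right) \left(-14\right) + H{\left(-1,-4 \right)}} \right)} - x = \left(-170 + 2 \frac{560 - 910}{\left(5 - 2\right) \left(-14\right) - 14}\right) - \frac{4928759}{3} = \left(-170 + 2 \left(- \frac{350}{3 \left(-14\right) - 14}\right)\right) - \frac{4928759}{3} = \left(-170 + 2 \left(- \frac{350}{-42 - 14}\right)\right) - \frac{4928759}{3} = \left(-170 + 2 \left(- \frac{350}{-56}\right)\right) - \frac{4928759}{3} = \left(-170 + 2 \left(\left(-350\right) \left(- \frac{1}{56}\right)\right)\right) - \frac{4928759}{3} = \left(-170 + 2 \cdot \frac{25}{4}\right) - \frac{4928759}{3} = \left(-170 + \frac{25}{2}\right) - \frac{4928759}{3} = - \frac{315}{2} - \frac{4928759}{3} = - \frac{9858463}{6}$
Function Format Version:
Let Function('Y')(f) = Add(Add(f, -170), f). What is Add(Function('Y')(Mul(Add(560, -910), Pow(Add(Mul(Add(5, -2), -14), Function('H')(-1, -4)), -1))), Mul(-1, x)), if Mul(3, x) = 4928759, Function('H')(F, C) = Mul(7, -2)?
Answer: Rational(-9858463, 6) ≈ -1.6431e+6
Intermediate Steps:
Function('H')(F, C) = -14
x = Rational(4928759, 3) (x = Mul(Rational(1, 3), 4928759) = Rational(4928759, 3) ≈ 1.6429e+6)
Function('Y')(f) = Add(-170, Mul(2, f)) (Function('Y')(f) = Add(Add(-170, f), f) = Add(-170, Mul(2, f)))
Add(Function('Y')(Mul(Add(560, -910), Pow(Add(Mul(Add(5, -2), -14), Function('H')(-1, -4)), -1))), Mul(-1, x)) = Add(Add(-170, Mul(2, Mul(Add(560, -910), Pow(Add(Mul(Add(5, -2), -14), -14), -1)))), Mul(-1, Rational(4928759, 3))) = Add(Add(-170, Mul(2, Mul(-350, Pow(Add(Mul(3, -14), -14), -1)))), Rational(-4928759, 3)) = Add(Add(-170, Mul(2, Mul(-350, Pow(Add(-42, -14), -1)))), Rational(-4928759, 3)) = Add(Add(-170, Mul(2, Mul(-350, Pow(-56, -1)))), Rational(-4928759, 3)) = Add(Add(-170, Mul(2, Mul(-350, Rational(-1, 56)))), Rational(-4928759, 3)) = Add(Add(-170, Mul(2, Rational(25, 4))), Rational(-4928759, 3)) = Add(Add(-170, Rational(25, 2)), Rational(-4928759, 3)) = Add(Rational(-315, 2), Rational(-4928759, 3)) = Rational(-9858463, 6)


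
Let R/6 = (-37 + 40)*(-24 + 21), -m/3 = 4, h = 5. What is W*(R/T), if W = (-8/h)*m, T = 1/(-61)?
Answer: 316224/5 ≈ 63245.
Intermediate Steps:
m = -12 (m = -3*4 = -12)
T = -1/61 ≈ -0.016393
R = -54 (R = 6*((-37 + 40)*(-24 + 21)) = 6*(3*(-3)) = 6*(-9) = -54)
W = 96/5 (W = (-8/5)*(-12) = ((1/5)*(-8))*(-12) = -8/5*(-12) = 96/5 ≈ 19.200)
W*(R/T) = 96*(-54/(-1/61))/5 = 96*(-54*(-61))/5 = (96/5)*3294 = 316224/5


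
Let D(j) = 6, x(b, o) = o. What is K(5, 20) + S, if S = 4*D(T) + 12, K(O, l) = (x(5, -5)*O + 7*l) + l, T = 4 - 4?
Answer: 171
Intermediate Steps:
T = 0
K(O, l) = -5*O + 8*l (K(O, l) = (-5*O + 7*l) + l = -5*O + 8*l)
S = 36 (S = 4*6 + 12 = 24 + 12 = 36)
K(5, 20) + S = (-5*5 + 8*20) + 36 = (-25 + 160) + 36 = 135 + 36 = 171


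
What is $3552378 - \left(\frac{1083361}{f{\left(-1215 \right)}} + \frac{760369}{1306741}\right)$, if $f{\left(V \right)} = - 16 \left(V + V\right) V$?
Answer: $\frac{219286126045894413301}{61729399447200} \approx 3.5524 \cdot 10^{6}$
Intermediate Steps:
$f{\left(V \right)} = - 32 V^{2}$ ($f{\left(V \right)} = - 16 \cdot 2 V V = - 32 V V = - 32 V^{2}$)
$3552378 - \left(\frac{1083361}{f{\left(-1215 \right)}} + \frac{760369}{1306741}\right) = 3552378 - \left(\frac{1083361}{\left(-32\right) \left(-1215\right)^{2}} + \frac{760369}{1306741}\right) = 3552378 - \left(\frac{1083361}{\left(-32\right) 1476225} + 760369 \cdot \frac{1}{1306741}\right) = 3552378 - \left(\frac{1083361}{-47239200} + \frac{760369}{1306741}\right) = 3552378 - \left(1083361 \left(- \frac{1}{47239200}\right) + \frac{760369}{1306741}\right) = 3552378 - \left(- \frac{1083361}{47239200} + \frac{760369}{1306741}\right) = 3552378 - \frac{34503551028299}{61729399447200} = \frac{219286126045894413301}{61729399447200}$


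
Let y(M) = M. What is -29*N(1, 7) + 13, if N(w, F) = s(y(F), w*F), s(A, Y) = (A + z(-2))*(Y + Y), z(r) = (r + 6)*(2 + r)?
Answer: -2829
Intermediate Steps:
z(r) = (2 + r)*(6 + r) (z(r) = (6 + r)*(2 + r) = (2 + r)*(6 + r))
s(A, Y) = 2*A*Y (s(A, Y) = (A + (12 + (-2)**2 + 8*(-2)))*(Y + Y) = (A + (12 + 4 - 16))*(2*Y) = (A + 0)*(2*Y) = A*(2*Y) = 2*A*Y)
N(w, F) = 2*w*F**2 (N(w, F) = 2*F*(w*F) = 2*F*(F*w) = 2*w*F**2)
-29*N(1, 7) + 13 = -58*7**2 + 13 = -58*49 + 13 = -29*98 + 13 = -2842 + 13 = -2829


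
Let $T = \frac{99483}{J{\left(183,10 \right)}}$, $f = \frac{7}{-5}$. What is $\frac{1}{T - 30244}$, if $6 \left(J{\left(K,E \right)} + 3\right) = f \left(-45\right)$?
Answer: $- \frac{5}{84898} \approx -5.8894 \cdot 10^{-5}$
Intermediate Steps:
$f = - \frac{7}{5}$ ($f = 7 \left(- \frac{1}{5}\right) = - \frac{7}{5} \approx -1.4$)
$J{\left(K,E \right)} = \frac{15}{2}$ ($J{\left(K,E \right)} = -3 + \frac{\left(- \frac{7}{5}\right) \left(-45\right)}{6} = -3 + \frac{1}{6} \cdot 63 = -3 + \frac{21}{2} = \frac{15}{2}$)
$T = \frac{66322}{5}$ ($T = \frac{99483}{\frac{15}{2}} = 99483 \cdot \frac{2}{15} = \frac{66322}{5} \approx 13264.0$)
$\frac{1}{T - 30244} = \frac{1}{\frac{66322}{5} - 30244} = \frac{1}{- \frac{84898}{5}} = - \frac{5}{84898}$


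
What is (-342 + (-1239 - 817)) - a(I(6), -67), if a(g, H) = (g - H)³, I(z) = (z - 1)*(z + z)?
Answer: -2050781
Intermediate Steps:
I(z) = 2*z*(-1 + z) (I(z) = (-1 + z)*(2*z) = 2*z*(-1 + z))
(-342 + (-1239 - 817)) - a(I(6), -67) = (-342 + (-1239 - 817)) - (-1)*(-67 - 2*6*(-1 + 6))³ = (-342 - 2056) - (-1)*(-67 - 2*6*5)³ = -2398 - (-1)*(-67 - 1*60)³ = -2398 - (-1)*(-67 - 60)³ = -2398 - (-1)*(-127)³ = -2398 - (-1)*(-2048383) = -2398 - 1*2048383 = -2398 - 2048383 = -2050781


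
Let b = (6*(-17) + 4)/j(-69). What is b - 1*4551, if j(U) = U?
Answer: -313921/69 ≈ -4549.6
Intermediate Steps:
b = 98/69 (b = (6*(-17) + 4)/(-69) = (-102 + 4)*(-1/69) = -98*(-1/69) = 98/69 ≈ 1.4203)
b - 1*4551 = 98/69 - 1*4551 = 98/69 - 4551 = -313921/69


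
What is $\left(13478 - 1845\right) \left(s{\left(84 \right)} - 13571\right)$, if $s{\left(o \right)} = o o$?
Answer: $-75788995$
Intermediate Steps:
$s{\left(o \right)} = o^{2}$
$\left(13478 - 1845\right) \left(s{\left(84 \right)} - 13571\right) = \left(13478 - 1845\right) \left(84^{2} - 13571\right) = 11633 \left(7056 - 13571\right) = 11633 \left(-6515\right) = -75788995$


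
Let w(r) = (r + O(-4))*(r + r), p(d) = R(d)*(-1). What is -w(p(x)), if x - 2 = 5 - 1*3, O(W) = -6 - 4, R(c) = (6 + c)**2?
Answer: -22000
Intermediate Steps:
O(W) = -10
x = 4 (x = 2 + (5 - 1*3) = 2 + (5 - 3) = 2 + 2 = 4)
p(d) = -(6 + d)**2 (p(d) = (6 + d)**2*(-1) = -(6 + d)**2)
w(r) = 2*r*(-10 + r) (w(r) = (r - 10)*(r + r) = (-10 + r)*(2*r) = 2*r*(-10 + r))
-w(p(x)) = -2*(-(6 + 4)**2)*(-10 - (6 + 4)**2) = -2*(-1*10**2)*(-10 - 1*10**2) = -2*(-1*100)*(-10 - 1*100) = -2*(-100)*(-10 - 100) = -2*(-100)*(-110) = -1*22000 = -22000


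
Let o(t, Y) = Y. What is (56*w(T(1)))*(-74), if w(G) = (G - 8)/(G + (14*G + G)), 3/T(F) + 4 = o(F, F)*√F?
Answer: -2331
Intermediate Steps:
T(F) = 3/(-4 + F^(3/2)) (T(F) = 3/(-4 + F*√F) = 3/(-4 + F^(3/2)))
w(G) = (-8 + G)/(16*G) (w(G) = (-8 + G)/(G + 15*G) = (-8 + G)/((16*G)) = (-8 + G)*(1/(16*G)) = (-8 + G)/(16*G))
(56*w(T(1)))*(-74) = (56*((-8 + 3/(-4 + 1^(3/2)))/(16*((3/(-4 + 1^(3/2)))))))*(-74) = (56*((-8 + 3/(-4 + 1))/(16*((3/(-4 + 1))))))*(-74) = (56*((-8 + 3/(-3))/(16*((3/(-3))))))*(-74) = (56*((-8 + 3*(-⅓))/(16*((3*(-⅓))))))*(-74) = (56*((1/16)*(-8 - 1)/(-1)))*(-74) = (56*((1/16)*(-1)*(-9)))*(-74) = (56*(9/16))*(-74) = (63/2)*(-74) = -2331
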